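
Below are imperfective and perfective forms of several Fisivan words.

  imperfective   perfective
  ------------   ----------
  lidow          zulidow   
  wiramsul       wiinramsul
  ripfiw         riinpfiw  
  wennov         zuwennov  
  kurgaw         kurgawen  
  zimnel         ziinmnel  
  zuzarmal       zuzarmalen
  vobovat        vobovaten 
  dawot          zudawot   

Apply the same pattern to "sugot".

zusugot

kurgaw and lidow both end in -w yet inflect differently (kurgawen, zulidow), so the final letter is not what conditions the rule; the last vowel is.
"sugot" has last vowel 'o'. The stems whose last vowel is 'o' (lidow → zulidow, wennov → zuwennov, dawot → zudawot) add the prefix zu-.
So sugot → zusugot.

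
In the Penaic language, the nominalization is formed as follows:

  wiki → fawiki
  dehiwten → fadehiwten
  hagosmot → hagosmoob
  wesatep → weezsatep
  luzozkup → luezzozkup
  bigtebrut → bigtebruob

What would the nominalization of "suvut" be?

suvuob

"suvut" ends in -t. The stems ending in -t (hagosmot → hagosmoob, bigtebrut → bigtebruob) drop the final letter and add -ob.
The other patterns: stems ending in -p insert -ez- after the first vowel; stems ending in -i or -n add the prefix fa-.
So suvut → suvuob.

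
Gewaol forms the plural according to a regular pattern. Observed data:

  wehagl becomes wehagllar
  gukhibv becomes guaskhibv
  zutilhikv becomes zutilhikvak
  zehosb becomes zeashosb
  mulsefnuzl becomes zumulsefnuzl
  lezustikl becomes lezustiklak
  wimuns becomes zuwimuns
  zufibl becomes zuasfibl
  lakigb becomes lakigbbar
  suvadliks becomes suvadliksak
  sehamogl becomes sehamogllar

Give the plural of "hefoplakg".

hefoplakgak

zufibl and wehagl both end in -l yet inflect differently (zuasfibl, wehagllar), so the final letter is not what conditions the rule; the second-to-last letter is.
"hefoplakg" has second-to-last letter 'k'. The stems whose second-to-last letter is 'k' (zutilhikv → zutilhikvak, lezustikl → lezustiklak, suvadliks → suvadliksak) add -ak.
The other patterns: stems whose second-to-last letter is 'b' or 's' insert -as- after the first vowel; stems whose second-to-last letter is 'g' double the final consonant and add -ar; stems whose second-to-last letter is 'n' or 'z' add the prefix zu-.
So hefoplakg → hefoplakgak.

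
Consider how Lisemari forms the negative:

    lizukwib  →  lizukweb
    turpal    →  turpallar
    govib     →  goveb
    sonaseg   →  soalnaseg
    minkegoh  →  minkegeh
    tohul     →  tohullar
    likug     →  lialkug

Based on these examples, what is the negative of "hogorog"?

hoalgorog

"hogorog" ends in -g. The stems ending in -g (sonaseg → soalnaseg, likug → lialkug) insert -al- after the first vowel.
The other patterns: stems ending in -l double the final consonant and add -ar; stems ending in -b or -h change the last vowel to 'e'.
So hogorog → hoalgorog.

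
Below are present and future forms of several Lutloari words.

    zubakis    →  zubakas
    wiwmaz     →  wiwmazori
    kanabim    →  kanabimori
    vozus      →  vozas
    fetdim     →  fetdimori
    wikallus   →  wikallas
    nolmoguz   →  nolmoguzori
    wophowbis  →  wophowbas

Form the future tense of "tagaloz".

tagalozori

zubakis and fetdim both have last vowel 'i' yet inflect differently (zubakas, fetdimori), so the last vowel is not what conditions the rule; the final letter is.
"tagaloz" ends in -z. The stems ending in -z (wiwmaz → wiwmazori, nolmoguz → nolmoguzori) add -ori.
The other pattern: stems ending in -s change the last vowel to 'a'.
So tagaloz → tagalozori.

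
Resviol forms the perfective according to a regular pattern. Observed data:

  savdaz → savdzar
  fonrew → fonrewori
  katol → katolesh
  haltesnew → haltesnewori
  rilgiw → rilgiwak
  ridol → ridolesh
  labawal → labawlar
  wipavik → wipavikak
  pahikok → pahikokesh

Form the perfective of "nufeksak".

nufekskar

ridol and labawal both end in -l yet inflect differently (ridolesh, labawlar), so the final letter is not what conditions the rule; the last vowel is.
"nufeksak" has last vowel 'a'. The stems whose last vowel is 'a' (savdaz → savdzar, labawal → labawlar) delete the last vowel and add -ar.
The other patterns: stems whose last vowel is 'o' add -esh; stems whose last vowel is 'e' add -ori; stems whose last vowel is 'i' add -ak.
So nufeksak → nufekskar.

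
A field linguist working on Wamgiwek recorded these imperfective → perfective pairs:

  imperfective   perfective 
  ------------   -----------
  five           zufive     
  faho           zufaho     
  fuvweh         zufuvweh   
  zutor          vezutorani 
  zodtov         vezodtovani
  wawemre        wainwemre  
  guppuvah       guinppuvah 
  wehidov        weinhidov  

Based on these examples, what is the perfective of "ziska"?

five and wawemre both end in -e yet inflect differently (zufive, wainwemre), so the final letter is not what conditions the rule; the first letter is.
"ziska" begins with z-. The stems beginning with z- (zutor → vezutorani, zodtov → vezodtovani) add ve- … -ani around the stem.
The other patterns: stems beginning with f- add the prefix zu-; stems beginning with g- or w- insert -in- after the first vowel.
So ziska → veziskaani.

veziskaani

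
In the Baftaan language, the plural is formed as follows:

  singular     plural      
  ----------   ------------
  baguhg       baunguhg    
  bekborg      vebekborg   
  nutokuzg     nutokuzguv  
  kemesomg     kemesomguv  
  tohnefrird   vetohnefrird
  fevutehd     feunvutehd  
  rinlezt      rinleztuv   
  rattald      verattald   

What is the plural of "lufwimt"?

lufwimtuv

"lufwimt" has second-to-last letter 'm'. The one such stem in the data (kemesomg → kemesomguv) adds -uv, so the same rule applies.
The other patterns: stems whose second-to-last letter is 'h' insert -un- after the first vowel; stems whose second-to-last letter is 'l' or 'r' add the prefix ve-.
So lufwimt → lufwimtuv.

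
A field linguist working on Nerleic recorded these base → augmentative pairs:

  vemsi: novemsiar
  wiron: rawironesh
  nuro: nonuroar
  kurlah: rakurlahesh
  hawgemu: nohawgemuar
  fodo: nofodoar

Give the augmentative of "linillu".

nolinilluar

"linillu" ends in a vowel. The stems ending in a vowel (hawgemu → nohawgemuar, fodo → nofodoar, vemsi → novemsiar) add no- … -ar around the stem.
So linillu → nolinilluar.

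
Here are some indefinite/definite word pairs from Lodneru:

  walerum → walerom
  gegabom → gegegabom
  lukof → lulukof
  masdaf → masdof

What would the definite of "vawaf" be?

lukof and masdaf both end in -f yet inflect differently (lulukof, masdof), so the final letter is not what conditions the rule; the last vowel is.
"vawaf" has last vowel 'a'. The one such stem in the data (masdaf → masdof) changes the last vowel to 'o' (as does walerum), so the same rule applies.
So vawaf → vawof.

vawof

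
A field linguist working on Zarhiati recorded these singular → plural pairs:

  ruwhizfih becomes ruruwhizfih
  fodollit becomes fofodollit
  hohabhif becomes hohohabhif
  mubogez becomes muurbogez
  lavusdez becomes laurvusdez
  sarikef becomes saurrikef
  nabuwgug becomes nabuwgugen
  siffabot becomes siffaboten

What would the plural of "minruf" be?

"minruf" has last vowel 'u'. The one such stem in the data (nabuwgug → nabuwgugen) adds -en, so the same rule applies.
So minruf → minrufen.

minrufen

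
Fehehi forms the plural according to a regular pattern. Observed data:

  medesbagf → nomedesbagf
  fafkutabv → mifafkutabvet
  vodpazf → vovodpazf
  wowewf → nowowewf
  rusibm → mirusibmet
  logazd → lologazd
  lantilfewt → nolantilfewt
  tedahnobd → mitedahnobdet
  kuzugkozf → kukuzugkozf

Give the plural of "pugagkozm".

logazd and tedahnobd both end in -d yet inflect differently (lologazd, mitedahnobdet), so the final letter is not what conditions the rule; the second-to-last letter is.
"pugagkozm" has second-to-last letter 'z'. The stems whose second-to-last letter is 'z' (logazd → lologazd, kuzugkozf → kukuzugkozf, vodpazf → vovodpazf) repeat the first consonant+vowel as a prefix.
The other patterns: stems whose second-to-last letter is 'b' add mi- … -et around the stem; stems whose second-to-last letter is 'g' or 'w' add the prefix no-.
So pugagkozm → pupugagkozm.

pupugagkozm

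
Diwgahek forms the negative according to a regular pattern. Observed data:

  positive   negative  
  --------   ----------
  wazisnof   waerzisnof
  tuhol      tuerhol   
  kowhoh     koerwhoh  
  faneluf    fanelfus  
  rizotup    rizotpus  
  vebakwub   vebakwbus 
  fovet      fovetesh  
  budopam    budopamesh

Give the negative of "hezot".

heerzot

"hezot" has last vowel 'o'. The stems whose last vowel is 'o' (wazisnof → waerzisnof, tuhol → tuerhol, kowhoh → koerwhoh) insert -er- after the first vowel.
So hezot → heerzot.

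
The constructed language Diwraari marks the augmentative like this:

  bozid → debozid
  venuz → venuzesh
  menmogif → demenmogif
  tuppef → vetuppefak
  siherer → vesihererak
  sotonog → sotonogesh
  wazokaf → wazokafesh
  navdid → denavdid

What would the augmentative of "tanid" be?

tuppef and menmogif both end in -f yet inflect differently (vetuppefak, demenmogif), so the final letter is not what conditions the rule; the last vowel is.
"tanid" has last vowel 'i'. The stems whose last vowel is 'i' (menmogif → demenmogif, navdid → denavdid, bozid → debozid) add the prefix de-.
So tanid → detanid.

detanid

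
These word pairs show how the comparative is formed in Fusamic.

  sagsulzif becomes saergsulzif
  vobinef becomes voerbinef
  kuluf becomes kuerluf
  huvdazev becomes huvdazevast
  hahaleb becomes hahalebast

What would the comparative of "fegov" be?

vobinef and huvdazev both have last vowel 'e' yet inflect differently (voerbinef, huvdazevast), so the last vowel is not what conditions the rule; the final letter is.
"fegov" ends in -v. The one such stem in the data (huvdazev → huvdazevast) adds -ast, so the same rule applies.
The other pattern: stems ending in -f insert -er- after the first vowel.
So fegov → fegovast.

fegovast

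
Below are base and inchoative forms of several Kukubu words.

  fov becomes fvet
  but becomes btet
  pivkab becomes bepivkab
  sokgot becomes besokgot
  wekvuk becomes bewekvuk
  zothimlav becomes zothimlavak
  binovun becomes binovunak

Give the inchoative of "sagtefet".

sagtefetak

"sagtefet" has 3 vowels. The stems with 3 vowels (zothimlav → zothimlavak, binovun → binovunak) add -ak.
The other patterns: stems with 1 vowel delete the last vowel and add -et; stems with 2 vowels add the prefix be-.
So sagtefet → sagtefetak.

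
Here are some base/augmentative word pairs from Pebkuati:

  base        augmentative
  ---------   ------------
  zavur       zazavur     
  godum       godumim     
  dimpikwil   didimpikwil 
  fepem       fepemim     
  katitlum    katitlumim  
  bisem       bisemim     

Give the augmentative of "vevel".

"vevel" ends in -l. The one such stem in the data (dimpikwil → didimpikwil) repeats the first consonant+vowel as a prefix (as does zavur), so the same rule applies.
The other pattern: stems ending in -m add -im.
So vevel → vevevel.

vevevel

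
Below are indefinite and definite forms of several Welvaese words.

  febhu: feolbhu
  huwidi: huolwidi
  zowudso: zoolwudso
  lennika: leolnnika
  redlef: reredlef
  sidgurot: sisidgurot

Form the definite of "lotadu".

looltadu

zowudso and sidgurot both have last vowel 'o' yet inflect differently (zoolwudso, sisidgurot), so the last vowel is not what conditions the rule; whether the stem ends in a vowel or a consonant is.
"lotadu" ends in a vowel. The stems ending in a vowel (febhu → feolbhu, huwidi → huolwidi, zowudso → zoolwudso) insert -ol- after the first vowel.
The other pattern: stems ending in a consonant repeat the first consonant+vowel as a prefix.
So lotadu → looltadu.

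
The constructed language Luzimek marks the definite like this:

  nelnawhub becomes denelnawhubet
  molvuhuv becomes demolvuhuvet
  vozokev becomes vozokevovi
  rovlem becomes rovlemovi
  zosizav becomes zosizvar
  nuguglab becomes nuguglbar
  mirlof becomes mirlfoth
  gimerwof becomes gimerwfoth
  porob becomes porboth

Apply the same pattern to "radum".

"radum" has last vowel 'u'. The stems whose last vowel is 'u' (nelnawhub → denelnawhubet, molvuhuv → demolvuhuvet) add de- … -et around the stem.
So radum → deradumet.

deradumet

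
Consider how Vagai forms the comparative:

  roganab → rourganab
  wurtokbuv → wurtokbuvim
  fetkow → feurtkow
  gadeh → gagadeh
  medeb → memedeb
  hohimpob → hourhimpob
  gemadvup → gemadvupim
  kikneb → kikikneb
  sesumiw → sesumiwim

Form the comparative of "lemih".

lemihim

sesumiw and fetkow both end in -w yet inflect differently (sesumiwim, feurtkow), so the final letter is not what conditions the rule; the last vowel is.
"lemih" has last vowel 'i'. The one such stem in the data (sesumiw → sesumiwim) adds -im, so the same rule applies.
The other patterns: stems whose last vowel is 'e' repeat the first consonant+vowel as a prefix; stems whose last vowel is 'a' or 'o' insert -ur- after the first vowel.
So lemih → lemihim.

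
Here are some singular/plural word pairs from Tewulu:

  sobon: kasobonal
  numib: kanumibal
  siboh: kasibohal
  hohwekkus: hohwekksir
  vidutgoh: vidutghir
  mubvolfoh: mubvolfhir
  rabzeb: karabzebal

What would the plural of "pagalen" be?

siboh and mubvolfoh both end in -h yet inflect differently (kasibohal, mubvolfhir), so the final letter is not what conditions the rule; the number of vowels is.
"pagalen" has 3 vowels. The stems with 3 vowels (hohwekkus → hohwekksir, mubvolfoh → mubvolfhir, vidutgoh → vidutghir) delete the last vowel and add -ir.
The other pattern: stems with 2 vowels add ka- … -al around the stem.
So pagalen → pagalnir.

pagalnir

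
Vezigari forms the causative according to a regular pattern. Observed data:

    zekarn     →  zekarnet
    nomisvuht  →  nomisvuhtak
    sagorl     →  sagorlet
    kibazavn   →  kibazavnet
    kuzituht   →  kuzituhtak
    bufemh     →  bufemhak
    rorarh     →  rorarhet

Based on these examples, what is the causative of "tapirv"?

tapirvet

bufemh and rorarh both end in -h yet inflect differently (bufemhak, rorarhet), so the final letter is not what conditions the rule; the second-to-last letter is.
"tapirv" has second-to-last letter 'r'. The stems whose second-to-last letter is 'r' (zekarn → zekarnet, rorarh → rorarhet, sagorl → sagorlet) add -et.
So tapirv → tapirvet.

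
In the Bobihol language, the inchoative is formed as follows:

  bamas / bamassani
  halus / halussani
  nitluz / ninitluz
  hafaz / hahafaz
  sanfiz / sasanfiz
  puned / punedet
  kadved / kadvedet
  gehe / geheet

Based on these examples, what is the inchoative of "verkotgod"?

halus and nitluz both have last vowel 'u' yet inflect differently (halussani, ninitluz), so the last vowel is not what conditions the rule; the final letter is.
"verkotgod" ends in -d. The stems ending in -d (puned → punedet, kadved → kadvedet) add -et.
So verkotgod → verkotgodet.

verkotgodet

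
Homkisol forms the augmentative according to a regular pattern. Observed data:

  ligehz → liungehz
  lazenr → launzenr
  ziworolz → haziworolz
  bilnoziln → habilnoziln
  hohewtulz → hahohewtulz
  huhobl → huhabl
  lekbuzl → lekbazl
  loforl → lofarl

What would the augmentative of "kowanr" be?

kounwanr

ligehz and ziworolz both end in -z yet inflect differently (liungehz, haziworolz), so the final letter is not what conditions the rule; the second-to-last letter is.
"kowanr" has second-to-last letter 'n'. The one such stem in the data (lazenr → launzenr) inserts -un- after the first vowel (as does ligehz), so the same rule applies.
The other patterns: stems whose second-to-last letter is 'l' add the prefix ha-; stems whose second-to-last letter is 'b', 'r' or 'z' change the last vowel to 'a'.
So kowanr → kounwanr.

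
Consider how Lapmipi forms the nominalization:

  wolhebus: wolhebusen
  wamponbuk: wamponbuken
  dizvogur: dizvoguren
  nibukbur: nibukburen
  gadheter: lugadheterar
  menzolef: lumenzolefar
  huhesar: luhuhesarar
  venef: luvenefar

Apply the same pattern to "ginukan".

dizvogur and gadheter both end in -r yet inflect differently (dizvoguren, lugadheterar), so the final letter is not what conditions the rule; the last vowel is.
"ginukan" has last vowel 'a'. The one such stem in the data (huhesar → luhuhesarar) adds lu- … -ar around the stem, so the same rule applies.
The other pattern: stems whose last vowel is 'u' add -en.
So ginukan → luginukanar.

luginukanar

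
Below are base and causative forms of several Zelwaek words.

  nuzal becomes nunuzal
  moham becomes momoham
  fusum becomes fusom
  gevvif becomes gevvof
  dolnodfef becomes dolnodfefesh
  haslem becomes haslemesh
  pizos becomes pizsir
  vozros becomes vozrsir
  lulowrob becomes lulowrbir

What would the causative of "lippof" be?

lippfir

"lippof" has last vowel 'o'. The stems whose last vowel is 'o' (pizos → pizsir, vozros → vozrsir, lulowrob → lulowrbir) delete the last vowel and add -ir.
The other patterns: stems whose last vowel is 'a' repeat the first consonant+vowel as a prefix; stems whose last vowel is 'i' or 'u' change the last vowel to 'o'; stems whose last vowel is 'e' add -esh.
So lippof → lippfir.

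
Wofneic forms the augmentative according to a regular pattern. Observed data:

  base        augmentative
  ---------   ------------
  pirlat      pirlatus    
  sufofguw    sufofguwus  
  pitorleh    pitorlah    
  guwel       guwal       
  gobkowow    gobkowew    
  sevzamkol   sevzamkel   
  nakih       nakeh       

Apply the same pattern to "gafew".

sufofguw and gobkowow both end in -w yet inflect differently (sufofguwus, gobkowew), so the final letter is not what conditions the rule; the last vowel is.
"gafew" has last vowel 'e'. The stems whose last vowel is 'e' (pitorleh → pitorlah, guwel → guwal) change the last vowel to 'a'.
So gafew → gafaw.

gafaw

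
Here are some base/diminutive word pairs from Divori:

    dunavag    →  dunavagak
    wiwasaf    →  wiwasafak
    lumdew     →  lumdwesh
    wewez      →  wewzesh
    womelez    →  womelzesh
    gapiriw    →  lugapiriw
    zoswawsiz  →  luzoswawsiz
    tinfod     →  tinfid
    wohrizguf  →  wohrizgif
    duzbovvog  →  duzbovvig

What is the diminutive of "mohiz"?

lumohiz

lumdew and gapiriw both end in -w yet inflect differently (lumdwesh, lugapiriw), so the final letter is not what conditions the rule; the last vowel is.
"mohiz" has last vowel 'i'. The stems whose last vowel is 'i' (gapiriw → lugapiriw, zoswawsiz → luzoswawsiz) add the prefix lu-.
So mohiz → lumohiz.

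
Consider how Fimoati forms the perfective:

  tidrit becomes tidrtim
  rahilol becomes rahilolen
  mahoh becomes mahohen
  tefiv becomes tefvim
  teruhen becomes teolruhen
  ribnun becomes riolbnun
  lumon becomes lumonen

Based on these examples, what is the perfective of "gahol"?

"gahol" has last vowel 'o'. The stems whose last vowel is 'o' (lumon → lumonen, mahoh → mahohen, rahilol → rahilolen) add -en.
So gahol → gaholen.

gaholen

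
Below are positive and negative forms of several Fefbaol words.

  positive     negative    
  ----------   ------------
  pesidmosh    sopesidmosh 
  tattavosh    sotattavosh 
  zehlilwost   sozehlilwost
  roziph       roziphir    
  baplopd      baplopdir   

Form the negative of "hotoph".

"hotoph" has second-to-last letter 'p'. The stems whose second-to-last letter is 'p' (roziph → roziphir, baplopd → baplopdir) add -ir.
So hotoph → hotophir.

hotophir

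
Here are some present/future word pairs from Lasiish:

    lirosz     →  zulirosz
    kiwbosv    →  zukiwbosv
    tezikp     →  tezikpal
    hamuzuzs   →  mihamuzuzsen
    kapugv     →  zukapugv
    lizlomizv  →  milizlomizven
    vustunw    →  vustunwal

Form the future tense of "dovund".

lizlomizv and kapugv both end in -v yet inflect differently (milizlomizven, zukapugv), so the final letter is not what conditions the rule; the second-to-last letter is.
"dovund" has second-to-last letter 'n'. The one such stem in the data (vustunw → vustunwal) adds -al, so the same rule applies.
So dovund → dovundal.

dovundal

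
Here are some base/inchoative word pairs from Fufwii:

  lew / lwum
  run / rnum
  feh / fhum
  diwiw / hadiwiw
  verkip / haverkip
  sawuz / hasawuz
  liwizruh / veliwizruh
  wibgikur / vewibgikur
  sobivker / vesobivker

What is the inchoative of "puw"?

pwum

"puw" has 1 vowel. The stems with 1 vowel (lew → lwum, run → rnum, feh → fhum) delete the last vowel and add -um.
So puw → pwum.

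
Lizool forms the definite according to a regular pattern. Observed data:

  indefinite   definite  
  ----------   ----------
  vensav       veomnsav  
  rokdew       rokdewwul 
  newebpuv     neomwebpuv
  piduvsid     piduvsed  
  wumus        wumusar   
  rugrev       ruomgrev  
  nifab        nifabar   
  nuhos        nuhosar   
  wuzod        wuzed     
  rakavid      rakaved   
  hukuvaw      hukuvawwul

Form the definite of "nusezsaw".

"nusezsaw" ends in -w. The stems ending in -w (hukuvaw → hukuvawwul, rokdew → rokdewwul) double the final consonant and add -ul.
So nusezsaw → nusezsawwul.

nusezsawwul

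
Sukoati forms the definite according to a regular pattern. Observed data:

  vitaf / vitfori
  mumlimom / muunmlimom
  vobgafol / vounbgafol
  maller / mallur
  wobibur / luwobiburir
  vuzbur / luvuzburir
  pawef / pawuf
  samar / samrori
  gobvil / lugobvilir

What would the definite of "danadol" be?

vuzbur and samar both end in -r yet inflect differently (luvuzburir, samrori), so the final letter is not what conditions the rule; the last vowel is.
"danadol" has last vowel 'o'. The stems whose last vowel is 'o' (mumlimom → muunmlimom, vobgafol → vounbgafol) insert -un- after the first vowel.
The other patterns: stems whose last vowel is 'i' or 'u' add lu- … -ir around the stem; stems whose last vowel is 'a' delete the last vowel and add -ori; stems whose last vowel is 'e' change the last vowel to 'u'.
So danadol → daunnadol.

daunnadol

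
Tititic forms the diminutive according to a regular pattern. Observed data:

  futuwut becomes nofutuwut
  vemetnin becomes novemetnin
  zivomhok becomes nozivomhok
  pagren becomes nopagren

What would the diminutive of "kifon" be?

nokifon

Every pair shown (futuwut → nofutuwut, vemetnin → novemetnin, zivomhok → nozivomhok, …) follows the same rule: add the prefix no-.
So kifon → nokifon.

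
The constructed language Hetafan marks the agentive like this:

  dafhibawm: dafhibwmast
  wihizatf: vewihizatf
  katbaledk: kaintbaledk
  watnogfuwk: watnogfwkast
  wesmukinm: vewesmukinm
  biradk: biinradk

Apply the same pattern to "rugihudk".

ruingihudk

biradk and watnogfuwk both end in -k yet inflect differently (biinradk, watnogfwkast), so the final letter is not what conditions the rule; the second-to-last letter is.
"rugihudk" has second-to-last letter 'd'. The stems whose second-to-last letter is 'd' (biradk → biinradk, katbaledk → kaintbaledk) insert -in- after the first vowel.
So rugihudk → ruingihudk.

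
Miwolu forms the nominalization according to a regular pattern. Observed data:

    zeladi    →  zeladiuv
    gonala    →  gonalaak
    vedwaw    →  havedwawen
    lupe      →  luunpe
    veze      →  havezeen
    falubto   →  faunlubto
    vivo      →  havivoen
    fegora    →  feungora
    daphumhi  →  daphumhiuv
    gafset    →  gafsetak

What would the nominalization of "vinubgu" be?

havinubguen

fegora and gonala both end in -a yet inflect differently (feungora, gonalaak), so the final letter is not what conditions the rule; the first letter is.
"vinubgu" begins with v-. The stems beginning with v- (vedwaw → havedwawen, veze → havezeen, vivo → havivoen) add ha- … -en around the stem.
The other patterns: stems beginning with f- or l- insert -un- after the first vowel; stems beginning with g- add -ak; stems beginning with d- or z- add -uv.
So vinubgu → havinubguen.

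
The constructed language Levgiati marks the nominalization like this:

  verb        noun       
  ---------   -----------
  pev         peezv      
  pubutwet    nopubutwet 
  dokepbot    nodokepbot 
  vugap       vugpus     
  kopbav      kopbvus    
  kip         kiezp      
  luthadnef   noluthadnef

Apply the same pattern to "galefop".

nogalefop

kip and vugap both end in -p yet inflect differently (kiezp, vugpus), so the final letter is not what conditions the rule; the number of vowels is.
"galefop" has 3 vowels. The stems with 3 vowels (dokepbot → nodokepbot, pubutwet → nopubutwet, luthadnef → noluthadnef) add the prefix no-.
The other patterns: stems with 1 vowel insert -ez- after the first vowel; stems with 2 vowels delete the last vowel and add -us.
So galefop → nogalefop.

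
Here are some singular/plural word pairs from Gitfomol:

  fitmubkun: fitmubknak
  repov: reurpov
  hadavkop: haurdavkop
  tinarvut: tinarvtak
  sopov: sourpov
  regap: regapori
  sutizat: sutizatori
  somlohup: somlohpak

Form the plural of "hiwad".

hiwadori

"hiwad" has last vowel 'a'. The stems whose last vowel is 'a' (regap → regapori, sutizat → sutizatori) add -ori.
The other patterns: stems whose last vowel is 'u' delete the last vowel and add -ak; stems whose last vowel is 'o' insert -ur- after the first vowel.
So hiwad → hiwadori.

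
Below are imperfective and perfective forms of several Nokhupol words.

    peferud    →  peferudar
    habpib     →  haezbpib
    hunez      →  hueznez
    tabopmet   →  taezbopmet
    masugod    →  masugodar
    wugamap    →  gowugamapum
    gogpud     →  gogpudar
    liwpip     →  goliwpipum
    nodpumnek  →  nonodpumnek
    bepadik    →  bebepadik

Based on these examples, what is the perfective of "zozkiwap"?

gozozkiwapum

liwpip and bepadik both have last vowel 'i' yet inflect differently (goliwpipum, bebepadik), so the last vowel is not what conditions the rule; the final letter is.
"zozkiwap" ends in -p. The stems ending in -p (liwpip → goliwpipum, wugamap → gowugamapum) add go- … -um around the stem.
So zozkiwap → gozozkiwapum.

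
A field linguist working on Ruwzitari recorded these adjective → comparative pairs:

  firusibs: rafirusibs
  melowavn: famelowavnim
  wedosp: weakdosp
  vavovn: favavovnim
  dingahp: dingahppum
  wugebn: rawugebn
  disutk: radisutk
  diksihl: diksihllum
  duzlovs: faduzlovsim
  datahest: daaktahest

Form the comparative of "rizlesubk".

rarizlesubk

dingahp and wedosp both end in -p yet inflect differently (dingahppum, weakdosp), so the final letter is not what conditions the rule; the second-to-last letter is.
"rizlesubk" has second-to-last letter 'b'. The stems whose second-to-last letter is 'b' (wugebn → rawugebn, firusibs → rafirusibs) add the prefix ra-.
So rizlesubk → rarizlesubk.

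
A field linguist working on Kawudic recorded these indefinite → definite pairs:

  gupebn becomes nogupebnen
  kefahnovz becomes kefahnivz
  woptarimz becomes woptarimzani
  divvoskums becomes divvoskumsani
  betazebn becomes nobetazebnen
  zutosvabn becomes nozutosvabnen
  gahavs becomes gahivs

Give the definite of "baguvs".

bagivs

woptarimz and kefahnovz both end in -z yet inflect differently (woptarimzani, kefahnivz), so the final letter is not what conditions the rule; the second-to-last letter is.
"baguvs" has second-to-last letter 'v'. The stems whose second-to-last letter is 'v' (kefahnovz → kefahnivz, gahavs → gahivs) change the last vowel to 'i'.
So baguvs → bagivs.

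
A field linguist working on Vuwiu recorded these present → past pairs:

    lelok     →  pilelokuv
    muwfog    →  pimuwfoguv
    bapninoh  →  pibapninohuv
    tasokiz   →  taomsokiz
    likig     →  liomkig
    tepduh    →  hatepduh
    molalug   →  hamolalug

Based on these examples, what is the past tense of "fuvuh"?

hafuvuh

muwfog and likig both end in -g yet inflect differently (pimuwfoguv, liomkig), so the final letter is not what conditions the rule; the last vowel is.
"fuvuh" has last vowel 'u'. The stems whose last vowel is 'u' (tepduh → hatepduh, molalug → hamolalug) add the prefix ha-.
The other patterns: stems whose last vowel is 'o' add pi- … -uv around the stem; stems whose last vowel is 'i' insert -om- after the first vowel.
So fuvuh → hafuvuh.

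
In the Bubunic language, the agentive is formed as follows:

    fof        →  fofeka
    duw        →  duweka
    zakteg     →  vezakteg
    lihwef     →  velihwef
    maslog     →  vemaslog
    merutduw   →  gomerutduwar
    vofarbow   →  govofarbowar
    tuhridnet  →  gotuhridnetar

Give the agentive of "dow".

doweka

fof and lihwef both end in -f yet inflect differently (fofeka, velihwef), so the final letter is not what conditions the rule; the number of vowels is.
"dow" has 1 vowel. The stems with 1 vowel (fof → fofeka, duw → duweka) add -eka.
The other patterns: stems with 2 vowels add the prefix ve-; stems with 3 vowels add go- … -ar around the stem.
So dow → doweka.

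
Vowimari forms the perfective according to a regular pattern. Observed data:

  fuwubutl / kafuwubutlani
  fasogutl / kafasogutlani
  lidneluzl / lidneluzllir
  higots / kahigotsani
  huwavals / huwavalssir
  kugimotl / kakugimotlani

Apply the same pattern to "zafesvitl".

kazafesvitlani

higots and huwavals both end in -s yet inflect differently (kahigotsani, huwavalssir), so the final letter is not what conditions the rule; the second-to-last letter is.
"zafesvitl" has second-to-last letter 't'. The stems whose second-to-last letter is 't' (kugimotl → kakugimotlani, fasogutl → kafasogutlani, fuwubutl → kafuwubutlani) add ka- … -ani around the stem.
The other pattern: stems whose second-to-last letter is 'l' or 'z' double the final consonant and add -ir.
So zafesvitl → kazafesvitlani.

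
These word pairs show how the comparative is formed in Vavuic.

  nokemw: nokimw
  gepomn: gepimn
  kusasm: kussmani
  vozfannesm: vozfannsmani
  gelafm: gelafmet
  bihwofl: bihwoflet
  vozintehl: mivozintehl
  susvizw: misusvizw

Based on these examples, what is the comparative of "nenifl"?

"nenifl" has second-to-last letter 'f'. The stems whose second-to-last letter is 'f' (gelafm → gelafmet, bihwofl → bihwoflet) add -et.
The other patterns: stems whose second-to-last letter is 'm' change the last vowel to 'i'; stems whose second-to-last letter is 's' delete the last vowel and add -ani; stems whose second-to-last letter is 'h' or 'z' add the prefix mi-.
So nenifl → neniflet.

neniflet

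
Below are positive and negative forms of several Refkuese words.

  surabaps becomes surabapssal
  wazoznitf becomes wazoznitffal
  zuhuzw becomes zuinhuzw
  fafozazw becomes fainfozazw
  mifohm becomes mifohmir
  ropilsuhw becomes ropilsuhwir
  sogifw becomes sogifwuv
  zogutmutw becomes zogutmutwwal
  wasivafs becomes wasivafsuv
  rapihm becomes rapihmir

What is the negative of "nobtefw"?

nobtefwuv

zuhuzw and ropilsuhw both end in -w yet inflect differently (zuinhuzw, ropilsuhwir), so the final letter is not what conditions the rule; the second-to-last letter is.
"nobtefw" has second-to-last letter 'f'. The stems whose second-to-last letter is 'f' (wasivafs → wasivafsuv, sogifw → sogifwuv) add -uv.
The other patterns: stems whose second-to-last letter is 'z' insert -in- after the first vowel; stems whose second-to-last letter is 'h' add -ir; stems whose second-to-last letter is 'p' or 't' double the final consonant and add -al.
So nobtefw → nobtefwuv.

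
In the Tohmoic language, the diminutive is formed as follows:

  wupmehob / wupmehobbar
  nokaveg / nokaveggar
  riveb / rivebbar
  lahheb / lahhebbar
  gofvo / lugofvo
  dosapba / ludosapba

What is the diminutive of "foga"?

lufoga

"foga" ends in a vowel. The stems ending in a vowel (gofvo → lugofvo, dosapba → ludosapba) add the prefix lu-.
The other pattern: stems ending in a consonant double the final consonant and add -ar.
So foga → lufoga.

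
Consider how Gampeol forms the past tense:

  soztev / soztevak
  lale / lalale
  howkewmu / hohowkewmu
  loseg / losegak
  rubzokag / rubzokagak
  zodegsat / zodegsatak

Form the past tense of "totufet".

lale and soztev both have last vowel 'e' yet inflect differently (lalale, soztevak), so the last vowel is not what conditions the rule; whether the stem ends in a vowel or a consonant is.
"totufet" ends in a consonant. The stems ending in a consonant (soztev → soztevak, rubzokag → rubzokagak, loseg → losegak) add -ak.
So totufet → totufetak.

totufetak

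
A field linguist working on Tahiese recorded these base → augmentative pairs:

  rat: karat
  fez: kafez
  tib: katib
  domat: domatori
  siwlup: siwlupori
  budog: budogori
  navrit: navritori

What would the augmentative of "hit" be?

rat and domat both end in -t yet inflect differently (karat, domatori), so the final letter is not what conditions the rule; the number of vowels is.
"hit" has 1 vowel. The stems with 1 vowel (rat → karat, fez → kafez, tib → katib) add the prefix ka-.
So hit → kahit.

kahit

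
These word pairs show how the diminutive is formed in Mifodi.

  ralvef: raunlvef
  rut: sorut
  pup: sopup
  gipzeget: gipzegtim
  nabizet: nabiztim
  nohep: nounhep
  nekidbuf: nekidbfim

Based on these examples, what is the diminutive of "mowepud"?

mowepdim

pup and nohep both end in -p yet inflect differently (sopup, nounhep), so the final letter is not what conditions the rule; the number of vowels is.
"mowepud" has 3 vowels. The stems with 3 vowels (nabizet → nabiztim, gipzeget → gipzegtim, nekidbuf → nekidbfim) delete the last vowel and add -im.
So mowepud → mowepdim.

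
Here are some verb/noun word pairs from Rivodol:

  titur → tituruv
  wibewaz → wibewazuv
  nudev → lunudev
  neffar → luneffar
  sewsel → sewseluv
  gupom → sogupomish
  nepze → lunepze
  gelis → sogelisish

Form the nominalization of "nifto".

"nifto" begins with n-. The stems beginning with n- (neffar → luneffar, nepze → lunepze, nudev → lunudev) add the prefix lu-.
So nifto → lunifto.

lunifto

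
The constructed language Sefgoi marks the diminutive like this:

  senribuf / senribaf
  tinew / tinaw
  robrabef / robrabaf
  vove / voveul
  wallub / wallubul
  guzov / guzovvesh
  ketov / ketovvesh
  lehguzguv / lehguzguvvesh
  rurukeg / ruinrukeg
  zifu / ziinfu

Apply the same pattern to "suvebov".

"suvebov" ends in -v. The stems ending in -v (guzov → guzovvesh, ketov → ketovvesh, lehguzguv → lehguzguvvesh) double the final consonant and add -esh.
The other patterns: stems ending in -f or -w change the last vowel to 'a'; stems ending in -b or -e add -ul; stems ending in -g or -u insert -in- after the first vowel.
So suvebov → suvebovvesh.

suvebovvesh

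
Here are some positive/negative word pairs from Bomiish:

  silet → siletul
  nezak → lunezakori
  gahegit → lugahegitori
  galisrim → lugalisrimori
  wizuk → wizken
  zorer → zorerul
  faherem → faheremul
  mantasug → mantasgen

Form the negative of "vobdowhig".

wizuk and nezak both end in -k yet inflect differently (wizken, lunezakori), so the final letter is not what conditions the rule; the last vowel is.
"vobdowhig" has last vowel 'i'. The stems whose last vowel is 'i' (galisrim → lugalisrimori, gahegit → lugahegitori) add lu- … -ori around the stem.
So vobdowhig → luvobdowhigori.

luvobdowhigori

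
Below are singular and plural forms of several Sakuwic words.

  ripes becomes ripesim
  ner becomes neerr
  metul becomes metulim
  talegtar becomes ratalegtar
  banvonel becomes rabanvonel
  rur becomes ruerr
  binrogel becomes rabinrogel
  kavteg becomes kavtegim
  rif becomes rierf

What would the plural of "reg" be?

metul and banvonel both end in -l yet inflect differently (metulim, rabanvonel), so the final letter is not what conditions the rule; the number of vowels is.
"reg" has 1 vowel. The stems with 1 vowel (rif → rierf, rur → ruerr, ner → neerr) insert -er- after the first vowel.
So reg → reerg.

reerg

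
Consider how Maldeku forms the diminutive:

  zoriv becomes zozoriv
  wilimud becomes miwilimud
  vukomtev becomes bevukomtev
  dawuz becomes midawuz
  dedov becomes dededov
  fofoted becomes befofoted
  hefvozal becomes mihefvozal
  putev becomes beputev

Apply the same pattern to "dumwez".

bedumwez

dedov and vukomtev both end in -v yet inflect differently (dededov, bevukomtev), so the final letter is not what conditions the rule; the last vowel is.
"dumwez" has last vowel 'e'. The stems whose last vowel is 'e' (vukomtev → bevukomtev, fofoted → befofoted, putev → beputev) add the prefix be-.
So dumwez → bedumwez.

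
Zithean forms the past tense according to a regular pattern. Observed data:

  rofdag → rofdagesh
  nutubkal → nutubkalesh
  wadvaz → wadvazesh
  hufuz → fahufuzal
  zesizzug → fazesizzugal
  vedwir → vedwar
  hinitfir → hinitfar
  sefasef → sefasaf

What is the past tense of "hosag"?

hosagesh

wadvaz and hufuz both end in -z yet inflect differently (wadvazesh, fahufuzal), so the final letter is not what conditions the rule; the last vowel is.
"hosag" has last vowel 'a'. The stems whose last vowel is 'a' (rofdag → rofdagesh, nutubkal → nutubkalesh, wadvaz → wadvazesh) add -esh.
The other patterns: stems whose last vowel is 'u' add fa- … -al around the stem; stems whose last vowel is 'e' or 'i' change the last vowel to 'a'.
So hosag → hosagesh.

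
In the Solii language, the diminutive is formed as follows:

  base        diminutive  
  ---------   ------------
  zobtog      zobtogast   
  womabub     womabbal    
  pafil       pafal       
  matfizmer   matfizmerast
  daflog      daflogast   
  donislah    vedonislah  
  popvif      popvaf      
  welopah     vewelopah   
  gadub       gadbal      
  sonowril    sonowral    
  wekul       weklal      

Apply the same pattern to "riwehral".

veriwehral

wekul and pafil both end in -l yet inflect differently (weklal, pafal), so the final letter is not what conditions the rule; the last vowel is.
"riwehral" has last vowel 'a'. The stems whose last vowel is 'a' (donislah → vedonislah, welopah → vewelopah) add the prefix ve-.
The other patterns: stems whose last vowel is 'u' delete the last vowel and add -al; stems whose last vowel is 'i' change the last vowel to 'a'; stems whose last vowel is 'e' or 'o' add -ast.
So riwehral → veriwehral.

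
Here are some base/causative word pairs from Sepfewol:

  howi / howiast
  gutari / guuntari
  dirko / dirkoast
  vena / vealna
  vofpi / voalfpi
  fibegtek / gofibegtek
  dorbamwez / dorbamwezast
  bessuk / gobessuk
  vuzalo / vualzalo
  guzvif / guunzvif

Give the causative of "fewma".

gofewma

"fewma" begins with f-. The one such stem in the data (fibegtek → gofibegtek) adds the prefix go-, so the same rule applies.
So fewma → gofewma.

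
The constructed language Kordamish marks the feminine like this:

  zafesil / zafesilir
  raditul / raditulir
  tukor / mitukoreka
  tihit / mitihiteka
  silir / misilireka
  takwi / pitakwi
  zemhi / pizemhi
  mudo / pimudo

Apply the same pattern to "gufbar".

zafesil and tihit both have last vowel 'i' yet inflect differently (zafesilir, mitihiteka), so the last vowel is not what conditions the rule; the final letter is.
"gufbar" ends in -r. The stems ending in -r (tukor → mitukoreka, silir → misilireka) add mi- … -eka around the stem.
So gufbar → migufbareka.

migufbareka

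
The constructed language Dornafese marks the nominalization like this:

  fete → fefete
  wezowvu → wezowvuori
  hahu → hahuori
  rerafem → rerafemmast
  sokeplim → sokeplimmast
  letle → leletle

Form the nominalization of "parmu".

rerafem and letle both have last vowel 'e' yet inflect differently (rerafemmast, leletle), so the last vowel is not what conditions the rule; the final letter is.
"parmu" ends in -u. The stems ending in -u (wezowvu → wezowvuori, hahu → hahuori) add -ori.
The other patterns: stems ending in -m double the final consonant and add -ast; stems ending in -e repeat the first consonant+vowel as a prefix.
So parmu → parmuori.

parmuori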